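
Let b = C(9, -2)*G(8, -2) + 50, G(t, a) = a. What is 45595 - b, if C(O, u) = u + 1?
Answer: 45543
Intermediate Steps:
C(O, u) = 1 + u
b = 52 (b = (1 - 2)*(-2) + 50 = -1*(-2) + 50 = 2 + 50 = 52)
45595 - b = 45595 - 1*52 = 45595 - 52 = 45543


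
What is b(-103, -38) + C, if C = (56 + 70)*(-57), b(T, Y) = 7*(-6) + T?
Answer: -7327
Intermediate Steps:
b(T, Y) = -42 + T
C = -7182 (C = 126*(-57) = -7182)
b(-103, -38) + C = (-42 - 103) - 7182 = -145 - 7182 = -7327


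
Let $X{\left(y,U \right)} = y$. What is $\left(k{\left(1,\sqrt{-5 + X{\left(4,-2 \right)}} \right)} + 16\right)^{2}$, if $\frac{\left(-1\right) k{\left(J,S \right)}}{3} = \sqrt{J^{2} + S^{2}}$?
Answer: $256$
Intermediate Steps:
$k{\left(J,S \right)} = - 3 \sqrt{J^{2} + S^{2}}$
$\left(k{\left(1,\sqrt{-5 + X{\left(4,-2 \right)}} \right)} + 16\right)^{2} = \left(- 3 \sqrt{1^{2} + \left(\sqrt{-5 + 4}\right)^{2}} + 16\right)^{2} = \left(- 3 \sqrt{1 + \left(\sqrt{-1}\right)^{2}} + 16\right)^{2} = \left(- 3 \sqrt{1 + i^{2}} + 16\right)^{2} = \left(- 3 \sqrt{1 - 1} + 16\right)^{2} = \left(- 3 \sqrt{0} + 16\right)^{2} = \left(\left(-3\right) 0 + 16\right)^{2} = \left(0 + 16\right)^{2} = 16^{2} = 256$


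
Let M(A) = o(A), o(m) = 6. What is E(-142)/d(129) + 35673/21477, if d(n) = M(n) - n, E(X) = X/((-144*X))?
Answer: 210620551/126800208 ≈ 1.6610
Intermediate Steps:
M(A) = 6
E(X) = -1/144 (E(X) = X*(-1/(144*X)) = -1/144)
d(n) = 6 - n
E(-142)/d(129) + 35673/21477 = -1/(144*(6 - 1*129)) + 35673/21477 = -1/(144*(6 - 129)) + 35673*(1/21477) = -1/144/(-123) + 11891/7159 = -1/144*(-1/123) + 11891/7159 = 1/17712 + 11891/7159 = 210620551/126800208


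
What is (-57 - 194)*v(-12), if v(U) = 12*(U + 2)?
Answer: 30120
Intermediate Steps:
v(U) = 24 + 12*U (v(U) = 12*(2 + U) = 24 + 12*U)
(-57 - 194)*v(-12) = (-57 - 194)*(24 + 12*(-12)) = -251*(24 - 144) = -251*(-120) = 30120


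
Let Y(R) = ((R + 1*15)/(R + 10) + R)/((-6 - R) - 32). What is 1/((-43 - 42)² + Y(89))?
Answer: 12573/90831010 ≈ 0.00013842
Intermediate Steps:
Y(R) = (R + (15 + R)/(10 + R))/(-38 - R) (Y(R) = ((R + 15)/(10 + R) + R)/(-38 - R) = ((15 + R)/(10 + R) + R)/(-38 - R) = (R + (15 + R)/(10 + R))/(-38 - R))
1/((-43 - 42)² + Y(89)) = 1/((-43 - 42)² + (-15 - 1*89² - 11*89)/(380 + 89² + 48*89)) = 1/((-85)² + (-15 - 1*7921 - 979)/(380 + 7921 + 4272)) = 1/(7225 + (-15 - 7921 - 979)/12573) = 1/(7225 + (1/12573)*(-8915)) = 1/(7225 - 8915/12573) = 1/(90831010/12573) = 12573/90831010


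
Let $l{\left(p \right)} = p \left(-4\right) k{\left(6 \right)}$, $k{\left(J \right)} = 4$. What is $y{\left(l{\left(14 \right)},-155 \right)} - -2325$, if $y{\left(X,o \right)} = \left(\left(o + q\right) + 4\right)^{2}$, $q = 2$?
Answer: $24526$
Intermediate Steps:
$l{\left(p \right)} = - 16 p$ ($l{\left(p \right)} = p \left(-4\right) 4 = - 4 p 4 = - 16 p$)
$y{\left(X,o \right)} = \left(6 + o\right)^{2}$ ($y{\left(X,o \right)} = \left(\left(o + 2\right) + 4\right)^{2} = \left(\left(2 + o\right) + 4\right)^{2} = \left(6 + o\right)^{2}$)
$y{\left(l{\left(14 \right)},-155 \right)} - -2325 = \left(6 - 155\right)^{2} - -2325 = \left(-149\right)^{2} + 2325 = 22201 + 2325 = 24526$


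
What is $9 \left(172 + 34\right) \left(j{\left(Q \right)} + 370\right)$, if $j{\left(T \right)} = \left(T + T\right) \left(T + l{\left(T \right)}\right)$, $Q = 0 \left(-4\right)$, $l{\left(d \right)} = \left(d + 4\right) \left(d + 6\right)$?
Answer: $685980$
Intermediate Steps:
$l{\left(d \right)} = \left(4 + d\right) \left(6 + d\right)$
$Q = 0$
$j{\left(T \right)} = 2 T \left(24 + T^{2} + 11 T\right)$ ($j{\left(T \right)} = \left(T + T\right) \left(T + \left(24 + T^{2} + 10 T\right)\right) = 2 T \left(24 + T^{2} + 11 T\right)$)
$9 \left(172 + 34\right) \left(j{\left(Q \right)} + 370\right) = 9 \left(172 + 34\right) \left(2 \cdot 0 \left(24 + 0^{2} + 11 \cdot 0\right) + 370\right) = 9 \cdot 206 \left(2 \cdot 0 \left(24 + 0 + 0\right) + 370\right) = 9 \cdot 206 \left(2 \cdot 0 \cdot 24 + 370\right) = 9 \cdot 206 \left(0 + 370\right) = 9 \cdot 206 \cdot 370 = 9 \cdot 76220 = 685980$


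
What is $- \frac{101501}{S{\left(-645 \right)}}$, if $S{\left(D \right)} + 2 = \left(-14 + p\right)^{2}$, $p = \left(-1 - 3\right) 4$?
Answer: $- \frac{101501}{898} \approx -113.03$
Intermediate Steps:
$p = -16$ ($p = \left(-4\right) 4 = -16$)
$S{\left(D \right)} = 898$ ($S{\left(D \right)} = -2 + \left(-14 - 16\right)^{2} = -2 + \left(-30\right)^{2} = -2 + 900 = 898$)
$- \frac{101501}{S{\left(-645 \right)}} = - \frac{101501}{898}$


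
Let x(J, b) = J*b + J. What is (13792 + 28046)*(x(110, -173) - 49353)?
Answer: -2856405774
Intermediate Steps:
x(J, b) = J + J*b
(13792 + 28046)*(x(110, -173) - 49353) = (13792 + 28046)*(110*(1 - 173) - 49353) = 41838*(110*(-172) - 49353) = 41838*(-18920 - 49353) = 41838*(-68273) = -2856405774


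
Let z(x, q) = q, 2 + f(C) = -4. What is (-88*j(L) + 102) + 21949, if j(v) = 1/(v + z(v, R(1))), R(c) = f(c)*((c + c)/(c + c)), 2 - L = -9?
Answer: 110167/5 ≈ 22033.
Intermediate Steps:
L = 11 (L = 2 - 1*(-9) = 2 + 9 = 11)
f(C) = -6 (f(C) = -2 - 4 = -6)
R(c) = -6 (R(c) = -6*(c + c)/(c + c) = -6*2*c/(2*c) = -6*2*c*1/(2*c) = -6*1 = -6)
j(v) = 1/(-6 + v) (j(v) = 1/(v - 6) = 1/(-6 + v))
(-88*j(L) + 102) + 21949 = (-88/(-6 + 11) + 102) + 21949 = (-88/5 + 102) + 21949 = 422/5 + 21949 = 110167/5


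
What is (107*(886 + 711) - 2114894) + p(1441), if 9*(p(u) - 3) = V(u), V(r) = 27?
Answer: -1944009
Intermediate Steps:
p(u) = 6 (p(u) = 3 + (⅑)*27 = 3 + 3 = 6)
(107*(886 + 711) - 2114894) + p(1441) = (107*(886 + 711) - 2114894) + 6 = (107*1597 - 2114894) + 6 = (170879 - 2114894) + 6 = -1944015 + 6 = -1944009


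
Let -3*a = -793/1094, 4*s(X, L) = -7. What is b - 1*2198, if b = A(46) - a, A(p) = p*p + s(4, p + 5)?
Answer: -551321/6564 ≈ -83.992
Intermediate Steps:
s(X, L) = -7/4 (s(X, L) = (¼)*(-7) = -7/4)
a = 793/3282 (a = -(-793)/(3*1094) = -⅓*(-793/1094) = 793/3282 ≈ 0.24162)
A(p) = -7/4 + p² (A(p) = p*p - 7/4 = p² - 7/4 = -7/4 + p²)
b = 13876351/6564 (b = (-7/4 + 46²) - 1*793/3282 = (-7/4 + 2116) - 793/3282 = 8457/4 - 793/3282 = 13876351/6564 ≈ 2114.0)
b - 1*2198 = 13876351/6564 - 1*2198 = 13876351/6564 - 2198 = -551321/6564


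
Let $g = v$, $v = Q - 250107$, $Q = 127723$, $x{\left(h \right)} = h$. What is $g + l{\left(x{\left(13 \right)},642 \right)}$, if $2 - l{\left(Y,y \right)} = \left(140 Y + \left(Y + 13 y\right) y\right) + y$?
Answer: $-5491322$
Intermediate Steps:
$l{\left(Y,y \right)} = 2 - y - 140 Y - y \left(Y + 13 y\right)$ ($l{\left(Y,y \right)} = 2 - \left(\left(140 Y + \left(Y + 13 y\right) y\right) + y\right) = 2 - \left(\left(140 Y + y \left(Y + 13 y\right)\right) + y\right) = 2 - \left(y + 140 Y + y \left(Y + 13 y\right)\right) = 2 - y - 140 Y - y \left(Y + 13 y\right)$)
$v = -122384$ ($v = 127723 - 250107 = -122384$)
$g = -122384$
$g + l{\left(x{\left(13 \right)},642 \right)} = -122384 - \left(2460 + 8346 + 5358132\right) = -122384 - 5368938 = -5491322$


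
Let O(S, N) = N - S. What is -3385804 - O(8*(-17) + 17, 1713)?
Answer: -3387636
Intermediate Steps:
-3385804 - O(8*(-17) + 17, 1713) = -3385804 - (1713 - (8*(-17) + 17)) = -3385804 - (1713 - (-136 + 17)) = -3385804 - (1713 - 1*(-119)) = -3385804 - (1713 + 119) = -3385804 - 1*1832 = -3385804 - 1832 = -3387636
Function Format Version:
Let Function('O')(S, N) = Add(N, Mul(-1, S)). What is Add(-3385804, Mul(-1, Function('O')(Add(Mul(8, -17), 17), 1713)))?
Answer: -3387636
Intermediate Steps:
Add(-3385804, Mul(-1, Function('O')(Add(Mul(8, -17), 17), 1713))) = Add(-3385804, Mul(-1, Add(1713, Mul(-1, Add(Mul(8, -17), 17))))) = Add(-3385804, Mul(-1, Add(1713, Mul(-1, Add(-136, 17))))) = Add(-3385804, Mul(-1, Add(1713, Mul(-1, -119)))) = Add(-3385804, Mul(-1, Add(1713, 119))) = Add(-3385804, Mul(-1, 1832)) = Add(-3385804, -1832) = -3387636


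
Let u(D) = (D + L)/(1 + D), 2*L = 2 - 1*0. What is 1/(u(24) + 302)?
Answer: 1/303 ≈ 0.0033003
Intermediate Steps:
L = 1 (L = (2 - 1*0)/2 = (2 + 0)/2 = (½)*2 = 1)
u(D) = 1 (u(D) = (D + 1)/(1 + D) = (1 + D)/(1 + D) = 1)
1/(u(24) + 302) = 1/(1 + 302) = 1/303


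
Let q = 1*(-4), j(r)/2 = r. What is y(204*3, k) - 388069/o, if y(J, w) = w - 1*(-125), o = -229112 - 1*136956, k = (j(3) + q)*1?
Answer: 46878705/366068 ≈ 128.06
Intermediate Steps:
j(r) = 2*r
q = -4
k = 2 (k = (2*3 - 4)*1 = (6 - 4)*1 = 2*1 = 2)
o = -366068 (o = -229112 - 136956 = -366068)
y(J, w) = 125 + w (y(J, w) = w + 125 = 125 + w)
y(204*3, k) - 388069/o = (125 + 2) - 388069/(-366068) = 127 - 388069*(-1/366068) = 127 + 388069/366068 = 46878705/366068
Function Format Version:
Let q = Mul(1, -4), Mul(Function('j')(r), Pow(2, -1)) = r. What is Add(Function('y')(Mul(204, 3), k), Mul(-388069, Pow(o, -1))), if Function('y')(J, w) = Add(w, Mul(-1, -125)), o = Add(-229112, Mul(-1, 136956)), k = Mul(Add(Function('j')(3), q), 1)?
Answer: Rational(46878705, 366068) ≈ 128.06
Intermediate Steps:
Function('j')(r) = Mul(2, r)
q = -4
k = 2 (k = Mul(Add(Mul(2, 3), -4), 1) = Mul(Add(6, -4), 1) = Mul(2, 1) = 2)
o = -366068 (o = Add(-229112, -136956) = -366068)
Function('y')(J, w) = Add(125, w) (Function('y')(J, w) = Add(w, 125) = Add(125, w))
Add(Function('y')(Mul(204, 3), k), Mul(-388069, Pow(o, -1))) = Add(Add(125, 2), Mul(-388069, Pow(-366068, -1))) = Add(127, Mul(-388069, Rational(-1, 366068))) = Add(127, Rational(388069, 366068)) = Rational(46878705, 366068)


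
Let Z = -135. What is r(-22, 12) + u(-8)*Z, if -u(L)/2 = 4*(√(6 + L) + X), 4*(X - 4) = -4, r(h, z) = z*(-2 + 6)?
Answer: 3288 + 1080*I*√2 ≈ 3288.0 + 1527.4*I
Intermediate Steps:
r(h, z) = 4*z (r(h, z) = z*4 = 4*z)
X = 3 (X = 4 + (¼)*(-4) = 4 - 1 = 3)
u(L) = -24 - 8*√(6 + L) (u(L) = -8*(√(6 + L) + 3) = -8*(3 + √(6 + L)) = -2*(12 + 4*√(6 + L)) = -24 - 8*√(6 + L))
r(-22, 12) + u(-8)*Z = 4*12 + (-24 - 8*√(6 - 8))*(-135) = 48 + (-24 - 8*I*√2)*(-135) = 48 + (3240 + 1080*I*√2) = 3288 + 1080*I*√2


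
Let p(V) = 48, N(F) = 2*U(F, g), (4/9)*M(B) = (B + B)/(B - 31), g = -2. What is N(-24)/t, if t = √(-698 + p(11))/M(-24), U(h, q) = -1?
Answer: 108*I*√26/3575 ≈ 0.15404*I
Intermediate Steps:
M(B) = 9*B/(2*(-31 + B)) (M(B) = 9*((B + B)/(B - 31))/4 = 9*((2*B)/(-31 + B))/4 = 9*(2*B/(-31 + B))/4 = 9*B/(2*(-31 + B)))
N(F) = -2 (N(F) = 2*(-1) = -2)
t = 275*I*√26/108 (t = √(-698 + 48)/(((9/2)*(-24)/(-31 - 24))) = √(-650)/(((9/2)*(-24)/(-55))) = (5*I*√26)/(((9/2)*(-24)*(-1/55))) = (5*I*√26)/(108/55) = (5*I*√26)*(55/108) = 275*I*√26/108 ≈ 12.984*I)
N(-24)/t = -2*(-54*I*√26/3575) = -(-108)*I*√26/3575 = 108*I*√26/3575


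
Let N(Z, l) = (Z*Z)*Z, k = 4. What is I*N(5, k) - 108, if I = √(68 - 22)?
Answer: -108 + 125*√46 ≈ 739.79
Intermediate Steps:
N(Z, l) = Z³ (N(Z, l) = Z²*Z = Z³)
I = √46 ≈ 6.7823
I*N(5, k) - 108 = √46*5³ - 108 = √46*125 - 108 = 125*√46 - 108 = -108 + 125*√46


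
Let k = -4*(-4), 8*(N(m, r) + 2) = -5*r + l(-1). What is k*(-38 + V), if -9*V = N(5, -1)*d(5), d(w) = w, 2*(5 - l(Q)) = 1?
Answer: -5407/9 ≈ -600.78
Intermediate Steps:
l(Q) = 9/2 (l(Q) = 5 - ½*1 = 5 - ½ = 9/2)
N(m, r) = -23/16 - 5*r/8 (N(m, r) = -2 + (-5*r + 9/2)/8 = -2 + (9/2 - 5*r)/8 = -2 + (9/16 - 5*r/8) = -23/16 - 5*r/8)
k = 16
V = 65/144 (V = -(-23/16 - 5/8*(-1))*5/9 = -(-23/16 + 5/8)*5/9 = -(-13)*5/144 = -⅑*(-65/16) = 65/144 ≈ 0.45139)
k*(-38 + V) = 16*(-38 + 65/144) = 16*(-5407/144) = -5407/9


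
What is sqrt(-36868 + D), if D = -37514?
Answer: 7*I*sqrt(1518) ≈ 272.73*I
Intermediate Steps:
sqrt(-36868 + D) = sqrt(-36868 - 37514) = sqrt(-74382) = 7*I*sqrt(1518)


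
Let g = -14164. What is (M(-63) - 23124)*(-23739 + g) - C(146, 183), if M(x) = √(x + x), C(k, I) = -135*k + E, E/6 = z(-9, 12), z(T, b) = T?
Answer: 876488736 - 113709*I*√14 ≈ 8.7649e+8 - 4.2546e+5*I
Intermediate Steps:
E = -54 (E = 6*(-9) = -54)
C(k, I) = -54 - 135*k (C(k, I) = -135*k - 54 = -54 - 135*k)
M(x) = √2*√x (M(x) = √(2*x) = √2*√x)
(M(-63) - 23124)*(-23739 + g) - C(146, 183) = (√2*√(-63) - 23124)*(-23739 - 14164) - (-54 - 135*146) = (√2*(3*I*√7) - 23124)*(-37903) - (-54 - 19710) = (3*I*√14 - 23124)*(-37903) - 1*(-19764) = (-23124 + 3*I*√14)*(-37903) + 19764 = (876468972 - 113709*I*√14) + 19764 = 876488736 - 113709*I*√14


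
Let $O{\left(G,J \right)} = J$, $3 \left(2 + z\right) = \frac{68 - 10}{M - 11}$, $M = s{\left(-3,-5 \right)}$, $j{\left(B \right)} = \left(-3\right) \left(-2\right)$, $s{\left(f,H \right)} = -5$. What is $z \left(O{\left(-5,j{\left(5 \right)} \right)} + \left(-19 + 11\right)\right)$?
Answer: $\frac{77}{12} \approx 6.4167$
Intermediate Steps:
$j{\left(B \right)} = 6$
$M = -5$
$z = - \frac{77}{24}$ ($z = -2 + \frac{\left(68 - 10\right) \frac{1}{-5 - 11}}{3} = -2 + \frac{58 \frac{1}{-16}}{3} = -2 + \frac{58 \left(- \frac{1}{16}\right)}{3} = -2 + \frac{1}{3} \left(- \frac{29}{8}\right) = -2 - \frac{29}{24} = - \frac{77}{24} \approx -3.2083$)
$z \left(O{\left(-5,j{\left(5 \right)} \right)} + \left(-19 + 11\right)\right) = - \frac{77 \left(6 + \left(-19 + 11\right)\right)}{24} = - \frac{77 \left(6 - 8\right)}{24} = \left(- \frac{77}{24}\right) \left(-2\right) = \frac{77}{12}$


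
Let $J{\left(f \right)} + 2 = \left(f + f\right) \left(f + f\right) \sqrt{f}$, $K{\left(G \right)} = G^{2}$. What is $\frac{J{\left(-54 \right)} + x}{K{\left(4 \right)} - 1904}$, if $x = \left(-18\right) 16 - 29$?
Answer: $\frac{319}{1888} - \frac{2187 i \sqrt{6}}{118} \approx 0.16896 - 45.399 i$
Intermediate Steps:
$J{\left(f \right)} = -2 + 4 f^{\frac{5}{2}}$ ($J{\left(f \right)} = -2 + \left(f + f\right) \left(f + f\right) \sqrt{f} = -2 + 2 f 2 f \sqrt{f} = -2 + 4 f^{2} \sqrt{f} = -2 + 4 f^{\frac{5}{2}}$)
$x = -317$ ($x = -288 - 29 = -317$)
$\frac{J{\left(-54 \right)} + x}{K{\left(4 \right)} - 1904} = \frac{\left(-2 + 4 \left(-54\right)^{\frac{5}{2}}\right) - 317}{4^{2} - 1904} = \frac{\left(-2 + 4 \cdot 8748 i \sqrt{6}\right) - 317}{16 - 1904} = \frac{\left(-2 + 34992 i \sqrt{6}\right) - 317}{-1888} = \left(-319 + 34992 i \sqrt{6}\right) \left(- \frac{1}{1888}\right) = \frac{319}{1888} - \frac{2187 i \sqrt{6}}{118}$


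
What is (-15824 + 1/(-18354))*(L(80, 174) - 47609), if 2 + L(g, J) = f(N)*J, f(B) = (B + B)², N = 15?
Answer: -31654078202333/18354 ≈ -1.7246e+9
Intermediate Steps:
f(B) = 4*B² (f(B) = (2*B)² = 4*B²)
L(g, J) = -2 + 900*J (L(g, J) = -2 + (4*15²)*J = -2 + (4*225)*J = -2 + 900*J)
(-15824 + 1/(-18354))*(L(80, 174) - 47609) = (-15824 + 1/(-18354))*((-2 + 900*174) - 47609) = (-15824 - 1/18354)*((-2 + 156600) - 47609) = -290433697*(156598 - 47609)/18354 = -290433697/18354*108989 = -31654078202333/18354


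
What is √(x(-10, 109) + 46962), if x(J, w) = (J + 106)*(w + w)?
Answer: √67890 ≈ 260.56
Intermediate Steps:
x(J, w) = 2*w*(106 + J) (x(J, w) = (106 + J)*(2*w) = 2*w*(106 + J))
√(x(-10, 109) + 46962) = √(2*109*(106 - 10) + 46962) = √(2*109*96 + 46962) = √(20928 + 46962) = √67890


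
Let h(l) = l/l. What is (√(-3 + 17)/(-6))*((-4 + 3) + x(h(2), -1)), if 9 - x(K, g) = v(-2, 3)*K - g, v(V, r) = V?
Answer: -3*√14/2 ≈ -5.6125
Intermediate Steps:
h(l) = 1
x(K, g) = 9 + g + 2*K (x(K, g) = 9 - (-2*K - g) = 9 - (-g - 2*K) = 9 + (g + 2*K) = 9 + g + 2*K)
(√(-3 + 17)/(-6))*((-4 + 3) + x(h(2), -1)) = (√(-3 + 17)/(-6))*((-4 + 3) + (9 - 1 + 2*1)) = (√14*(-⅙))*(-1 + (9 - 1 + 2)) = (-√14/6)*(-1 + 10) = -√14/6*9 = -3*√14/2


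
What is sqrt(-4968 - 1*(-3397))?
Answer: I*sqrt(1571) ≈ 39.636*I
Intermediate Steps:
sqrt(-4968 - 1*(-3397)) = sqrt(-4968 + 3397) = sqrt(-1571) = I*sqrt(1571)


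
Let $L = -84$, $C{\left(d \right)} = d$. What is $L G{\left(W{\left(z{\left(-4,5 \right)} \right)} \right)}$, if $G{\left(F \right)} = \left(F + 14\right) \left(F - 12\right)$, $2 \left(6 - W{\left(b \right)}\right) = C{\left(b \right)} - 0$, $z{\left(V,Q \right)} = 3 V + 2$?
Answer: $2100$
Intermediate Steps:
$z{\left(V,Q \right)} = 2 + 3 V$
$W{\left(b \right)} = 6 - \frac{b}{2}$ ($W{\left(b \right)} = 6 - \frac{b - 0}{2} = 6 - \frac{b + 0}{2} = 6 - \frac{b}{2}$)
$G{\left(F \right)} = \left(-12 + F\right) \left(14 + F\right)$ ($G{\left(F \right)} = \left(14 + F\right) \left(-12 + F\right) = \left(-12 + F\right) \left(14 + F\right)$)
$L G{\left(W{\left(z{\left(-4,5 \right)} \right)} \right)} = - 84 \left(-168 + \left(6 - \frac{2 + 3 \left(-4\right)}{2}\right)^{2} + 2 \left(6 - \frac{2 + 3 \left(-4\right)}{2}\right)\right) = - 84 \left(-168 + \left(6 - \frac{2 - 12}{2}\right)^{2} + 2 \left(6 - \frac{2 - 12}{2}\right)\right) = - 84 \left(-168 + \left(6 - -5\right)^{2} + 2 \left(6 - -5\right)\right) = - 84 \left(-168 + \left(6 + 5\right)^{2} + 2 \left(6 + 5\right)\right) = - 84 \left(-168 + 11^{2} + 2 \cdot 11\right) = - 84 \left(-168 + 121 + 22\right) = \left(-84\right) \left(-25\right) = 2100$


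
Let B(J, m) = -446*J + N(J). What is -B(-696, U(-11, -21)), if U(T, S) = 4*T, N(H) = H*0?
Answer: -310416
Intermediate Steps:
N(H) = 0
B(J, m) = -446*J (B(J, m) = -446*J + 0 = -446*J)
-B(-696, U(-11, -21)) = -(-446)*(-696) = -1*310416 = -310416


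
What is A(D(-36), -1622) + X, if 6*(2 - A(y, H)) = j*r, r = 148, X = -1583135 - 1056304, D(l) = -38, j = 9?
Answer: -2639659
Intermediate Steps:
X = -2639439
A(y, H) = -220 (A(y, H) = 2 - 3*148/2 = 2 - ⅙*1332 = 2 - 222 = -220)
A(D(-36), -1622) + X = -220 - 2639439 = -2639659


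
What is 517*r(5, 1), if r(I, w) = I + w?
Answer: 3102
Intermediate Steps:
517*r(5, 1) = 517*(5 + 1) = 517*6 = 3102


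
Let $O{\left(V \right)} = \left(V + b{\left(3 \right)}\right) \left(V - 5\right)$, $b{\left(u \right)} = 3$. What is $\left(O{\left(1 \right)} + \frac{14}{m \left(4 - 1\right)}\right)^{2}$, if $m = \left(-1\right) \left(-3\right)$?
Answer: $\frac{16900}{81} \approx 208.64$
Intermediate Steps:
$m = 3$
$O{\left(V \right)} = \left(-5 + V\right) \left(3 + V\right)$ ($O{\left(V \right)} = \left(V + 3\right) \left(V - 5\right) = \left(3 + V\right) \left(-5 + V\right) = \left(-5 + V\right) \left(3 + V\right)$)
$\left(O{\left(1 \right)} + \frac{14}{m \left(4 - 1\right)}\right)^{2} = \left(\left(-15 + 1^{2} - 2\right) + \frac{14}{3 \left(4 - 1\right)}\right)^{2} = \left(\left(-15 + 1 - 2\right) + \frac{14}{3 \cdot 3}\right)^{2} = \left(-16 + \frac{14}{9}\right)^{2} = \left(- \frac{130}{9}\right)^{2} = \frac{16900}{81}$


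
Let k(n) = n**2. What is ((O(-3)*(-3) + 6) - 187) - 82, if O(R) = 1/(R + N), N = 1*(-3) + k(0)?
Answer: -525/2 ≈ -262.50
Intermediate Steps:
N = -3 (N = 1*(-3) + 0**2 = -3 + 0 = -3)
O(R) = 1/(-3 + R) (O(R) = 1/(R - 3) = 1/(-3 + R))
((O(-3)*(-3) + 6) - 187) - 82 = ((-3/(-3 - 3) + 6) - 187) - 82 = ((-3/(-6) + 6) - 187) - 82 = ((-1/6*(-3) + 6) - 187) - 82 = ((1/2 + 6) - 187) - 82 = (13/2 - 187) - 82 = -361/2 - 82 = -525/2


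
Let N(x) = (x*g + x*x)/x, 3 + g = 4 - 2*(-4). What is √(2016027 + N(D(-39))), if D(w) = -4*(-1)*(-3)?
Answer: 2*√504006 ≈ 1419.9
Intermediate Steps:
g = 9 (g = -3 + (4 - 2*(-4)) = -3 + (4 + 8) = -3 + 12 = 9)
D(w) = -12 (D(w) = 4*(-3) = -12)
N(x) = (x² + 9*x)/x (N(x) = (x*9 + x*x)/x = (9*x + x²)/x = (x² + 9*x)/x)
√(2016027 + N(D(-39))) = √(2016027 + (9 - 12)) = √(2016027 - 3) = √2016024 = 2*√504006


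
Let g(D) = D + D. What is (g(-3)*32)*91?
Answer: -17472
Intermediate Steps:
g(D) = 2*D
(g(-3)*32)*91 = ((2*(-3))*32)*91 = -6*32*91 = -192*91 = -17472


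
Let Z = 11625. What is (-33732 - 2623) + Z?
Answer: -24730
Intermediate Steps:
(-33732 - 2623) + Z = (-33732 - 2623) + 11625 = -36355 + 11625 = -24730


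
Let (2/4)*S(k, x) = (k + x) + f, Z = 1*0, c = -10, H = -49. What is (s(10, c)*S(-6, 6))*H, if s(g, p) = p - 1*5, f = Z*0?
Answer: 0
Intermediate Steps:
Z = 0
f = 0 (f = 0*0 = 0)
s(g, p) = -5 + p (s(g, p) = p - 5 = -5 + p)
S(k, x) = 2*k + 2*x (S(k, x) = 2*((k + x) + 0) = 2*(k + x) = 2*k + 2*x)
(s(10, c)*S(-6, 6))*H = ((-5 - 10)*(2*(-6) + 2*6))*(-49) = -15*(-12 + 12)*(-49) = -15*0*(-49) = 0*(-49) = 0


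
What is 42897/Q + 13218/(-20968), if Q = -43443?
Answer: -245615645/151818804 ≈ -1.6178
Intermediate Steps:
42897/Q + 13218/(-20968) = 42897/(-43443) + 13218/(-20968) = 42897*(-1/43443) + 13218*(-1/20968) = -14299/14481 - 6609/10484 = -245615645/151818804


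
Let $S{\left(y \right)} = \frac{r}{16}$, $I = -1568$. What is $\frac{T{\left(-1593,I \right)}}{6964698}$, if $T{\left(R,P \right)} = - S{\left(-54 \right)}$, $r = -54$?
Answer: $\frac{9}{18572528} \approx 4.8459 \cdot 10^{-7}$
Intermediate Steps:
$S{\left(y \right)} = - \frac{27}{8}$ ($S{\left(y \right)} = - \frac{54}{16} = \left(-54\right) \frac{1}{16} = - \frac{27}{8}$)
$T{\left(R,P \right)} = \frac{27}{8}$ ($T{\left(R,P \right)} = \left(-1\right) \left(- \frac{27}{8}\right) = \frac{27}{8}$)
$\frac{T{\left(-1593,I \right)}}{6964698} = \frac{27}{8 \cdot 6964698} = \frac{27}{8} \cdot \frac{1}{6964698} = \frac{9}{18572528}$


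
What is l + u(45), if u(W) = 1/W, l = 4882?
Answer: 219691/45 ≈ 4882.0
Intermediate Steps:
l + u(45) = 4882 + 1/45 = 219691/45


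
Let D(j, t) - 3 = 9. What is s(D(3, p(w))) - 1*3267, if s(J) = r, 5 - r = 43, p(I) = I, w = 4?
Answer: -3305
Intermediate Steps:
D(j, t) = 12 (D(j, t) = 3 + 9 = 12)
r = -38 (r = 5 - 1*43 = 5 - 43 = -38)
s(J) = -38
s(D(3, p(w))) - 1*3267 = -38 - 1*3267 = -38 - 3267 = -3305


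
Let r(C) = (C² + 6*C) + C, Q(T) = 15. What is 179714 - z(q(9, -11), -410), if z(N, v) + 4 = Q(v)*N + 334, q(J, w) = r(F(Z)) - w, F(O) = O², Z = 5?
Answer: 167219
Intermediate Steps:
r(C) = C² + 7*C
q(J, w) = 800 - w (q(J, w) = 5²*(7 + 5²) - w = 25*(7 + 25) - w = 25*32 - w = 800 - w)
z(N, v) = 330 + 15*N (z(N, v) = -4 + (15*N + 334) = -4 + (334 + 15*N) = 330 + 15*N)
179714 - z(q(9, -11), -410) = 179714 - (330 + 15*(800 - 1*(-11))) = 179714 - (330 + 15*(800 + 11)) = 179714 - (330 + 15*811) = 179714 - (330 + 12165) = 179714 - 1*12495 = 179714 - 12495 = 167219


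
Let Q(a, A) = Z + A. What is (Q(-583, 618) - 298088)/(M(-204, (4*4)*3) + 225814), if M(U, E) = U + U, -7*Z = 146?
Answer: -1041218/788921 ≈ -1.3198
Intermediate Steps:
Z = -146/7 (Z = -⅐*146 = -146/7 ≈ -20.857)
M(U, E) = 2*U
Q(a, A) = -146/7 + A
(Q(-583, 618) - 298088)/(M(-204, (4*4)*3) + 225814) = ((-146/7 + 618) - 298088)/(2*(-204) + 225814) = (4180/7 - 298088)/(-408 + 225814) = -2082436/7/225406 = -2082436/7*1/225406 = -1041218/788921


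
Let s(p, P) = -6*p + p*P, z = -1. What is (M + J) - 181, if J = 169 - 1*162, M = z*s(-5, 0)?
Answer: -204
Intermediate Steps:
s(p, P) = -6*p + P*p
M = -30 (M = -(-5)*(-6 + 0) = -(-5)*(-6) = -1*30 = -30)
J = 7 (J = 169 - 162 = 7)
(M + J) - 181 = (-30 + 7) - 181 = -23 - 181 = -204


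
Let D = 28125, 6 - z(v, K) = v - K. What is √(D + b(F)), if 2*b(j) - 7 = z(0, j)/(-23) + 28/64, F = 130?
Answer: √952225806/184 ≈ 167.71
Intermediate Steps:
z(v, K) = 6 + K - v (z(v, K) = 6 - (v - K) = 6 + (K - v) = 6 + K - v)
b(j) = 2641/736 - j/46 (b(j) = 7/2 + ((6 + j - 1*0)/(-23) + 28/64)/2 = 7/2 + ((6 + j + 0)*(-1/23) + 28*(1/64))/2 = 7/2 + ((6 + j)*(-1/23) + 7/16)/2 = 7/2 + ((-6/23 - j/23) + 7/16)/2 = 7/2 + (65/368 - j/23)/2 = 7/2 + (65/736 - j/46) = 2641/736 - j/46)
√(D + b(F)) = √(28125 + (2641/736 - 1/46*130)) = √(28125 + (2641/736 - 65/23)) = √(28125 + 561/736) = √(20700561/736) = √952225806/184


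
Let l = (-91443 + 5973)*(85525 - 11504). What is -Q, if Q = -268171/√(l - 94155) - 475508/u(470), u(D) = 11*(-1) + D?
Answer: 475508/459 - 268171*I*√3124281/140592645 ≈ 1036.0 - 3.3715*I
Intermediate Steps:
u(D) = -11 + D
l = -6326574870 (l = -85470*74021 = -6326574870)
Q = -475508/459 + 268171*I*√3124281/140592645 (Q = -268171/√(-6326574870 - 94155) - 475508/(-11 + 470) = -268171*(-I*√3124281/140592645) - 475508/459 = -268171*(-I*√3124281/140592645) - 475508*1/459 = -(-268171)*I*√3124281/140592645 - 475508/459 = 268171*I*√3124281/140592645 - 475508/459 = -475508/459 + 268171*I*√3124281/140592645 ≈ -1036.0 + 3.3715*I)
-Q = -(-475508/459 + 268171*I*√3124281/140592645) = 475508/459 - 268171*I*√3124281/140592645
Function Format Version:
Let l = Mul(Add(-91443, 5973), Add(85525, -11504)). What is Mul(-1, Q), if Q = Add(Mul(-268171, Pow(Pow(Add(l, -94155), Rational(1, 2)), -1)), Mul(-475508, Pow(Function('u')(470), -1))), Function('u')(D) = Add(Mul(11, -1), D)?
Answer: Add(Rational(475508, 459), Mul(Rational(-268171, 140592645), I, Pow(3124281, Rational(1, 2)))) ≈ Add(1036.0, Mul(-3.3715, I))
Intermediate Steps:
Function('u')(D) = Add(-11, D)
l = -6326574870 (l = Mul(-85470, 74021) = -6326574870)
Q = Add(Rational(-475508, 459), Mul(Rational(268171, 140592645), I, Pow(3124281, Rational(1, 2)))) (Q = Add(Mul(-268171, Pow(Pow(Add(-6326574870, -94155), Rational(1, 2)), -1)), Mul(-475508, Pow(Add(-11, 470), -1))) = Add(Mul(-268171, Pow(Pow(-6326669025, Rational(1, 2)), -1)), Mul(-475508, Pow(459, -1))) = Add(Mul(-268171, Pow(Mul(45, I, Pow(3124281, Rational(1, 2))), -1)), Mul(-475508, Rational(1, 459))) = Add(Mul(-268171, Mul(Rational(-1, 140592645), I, Pow(3124281, Rational(1, 2)))), Rational(-475508, 459)) = Add(Mul(Rational(268171, 140592645), I, Pow(3124281, Rational(1, 2))), Rational(-475508, 459)) = Add(Rational(-475508, 459), Mul(Rational(268171, 140592645), I, Pow(3124281, Rational(1, 2)))) ≈ Add(-1036.0, Mul(3.3715, I)))
Mul(-1, Q) = Mul(-1, Add(Rational(-475508, 459), Mul(Rational(268171, 140592645), I, Pow(3124281, Rational(1, 2))))) = Add(Rational(475508, 459), Mul(Rational(-268171, 140592645), I, Pow(3124281, Rational(1, 2))))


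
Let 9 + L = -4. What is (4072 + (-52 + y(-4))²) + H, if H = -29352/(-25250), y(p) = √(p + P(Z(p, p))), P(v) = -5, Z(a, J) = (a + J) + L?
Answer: 85448051/12625 - 312*I ≈ 6768.2 - 312.0*I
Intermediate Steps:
L = -13 (L = -9 - 4 = -13)
Z(a, J) = -13 + J + a (Z(a, J) = (a + J) - 13 = (J + a) - 13 = -13 + J + a)
y(p) = √(-5 + p) (y(p) = √(p - 5) = √(-5 + p))
H = 14676/12625 (H = -29352*(-1/25250) = 14676/12625 ≈ 1.1625)
(4072 + (-52 + y(-4))²) + H = (4072 + (-52 + √(-5 - 4))²) + 14676/12625 = (4072 + (-52 + √(-9))²) + 14676/12625 = (4072 + (-52 + 3*I)²) + 14676/12625 = 51423676/12625 + (-52 + 3*I)²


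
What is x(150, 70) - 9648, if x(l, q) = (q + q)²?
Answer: 9952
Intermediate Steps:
x(l, q) = 4*q² (x(l, q) = (2*q)² = 4*q²)
x(150, 70) - 9648 = 4*70² - 9648 = 4*4900 - 9648 = 19600 - 9648 = 9952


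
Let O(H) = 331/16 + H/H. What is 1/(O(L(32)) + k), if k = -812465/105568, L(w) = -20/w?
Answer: 105568/1477041 ≈ 0.071473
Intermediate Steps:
O(H) = 347/16 (O(H) = 331*(1/16) + 1 = 331/16 + 1 = 347/16)
k = -812465/105568 (k = -812465*1/105568 = -812465/105568 ≈ -7.6961)
1/(O(L(32)) + k) = 1/(347/16 - 812465/105568) = 1/(1477041/105568) = 105568/1477041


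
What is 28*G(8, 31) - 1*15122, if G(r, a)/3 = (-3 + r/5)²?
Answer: -373934/25 ≈ -14957.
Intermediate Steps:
G(r, a) = 3*(-3 + r/5)²
28*G(8, 31) - 1*15122 = 28*(3*(-15 + 8)²/25) - 1*15122 = 28*((3/25)*(-7)²) - 15122 = 28*((3/25)*49) - 15122 = 28*(147/25) - 15122 = 4116/25 - 15122 = -373934/25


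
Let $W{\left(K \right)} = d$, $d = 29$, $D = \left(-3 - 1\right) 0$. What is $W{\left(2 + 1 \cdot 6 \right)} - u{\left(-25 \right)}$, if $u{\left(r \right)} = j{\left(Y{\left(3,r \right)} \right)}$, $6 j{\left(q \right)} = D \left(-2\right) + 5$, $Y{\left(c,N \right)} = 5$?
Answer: $\frac{169}{6} \approx 28.167$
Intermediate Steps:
$D = 0$ ($D = \left(-4\right) 0 = 0$)
$j{\left(q \right)} = \frac{5}{6}$ ($j{\left(q \right)} = \frac{0 \left(-2\right) + 5}{6} = \frac{0 + 5}{6} = \frac{1}{6} \cdot 5 = \frac{5}{6}$)
$u{\left(r \right)} = \frac{5}{6}$
$W{\left(K \right)} = 29$
$W{\left(2 + 1 \cdot 6 \right)} - u{\left(-25 \right)} = 29 - \frac{5}{6} = \frac{169}{6}$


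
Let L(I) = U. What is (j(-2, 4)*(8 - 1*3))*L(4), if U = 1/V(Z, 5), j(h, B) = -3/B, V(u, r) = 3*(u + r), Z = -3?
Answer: -5/8 ≈ -0.62500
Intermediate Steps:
V(u, r) = 3*r + 3*u (V(u, r) = 3*(r + u) = 3*r + 3*u)
U = ⅙ (U = 1/(3*5 + 3*(-3)) = 1/(15 - 9) = 1/6 = ⅙ ≈ 0.16667)
L(I) = ⅙
(j(-2, 4)*(8 - 1*3))*L(4) = ((-3/4)*(8 - 1*3))*(⅙) = ((-3*¼)*(8 - 3))*(⅙) = -¾*5*(⅙) = -15/4*⅙ = -5/8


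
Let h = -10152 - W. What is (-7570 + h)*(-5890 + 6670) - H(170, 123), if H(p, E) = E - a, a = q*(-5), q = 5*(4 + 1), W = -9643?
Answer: -6301868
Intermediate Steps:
q = 25 (q = 5*5 = 25)
a = -125 (a = 25*(-5) = -125)
h = -509 (h = -10152 - 1*(-9643) = -10152 + 9643 = -509)
H(p, E) = 125 + E (H(p, E) = E - 1*(-125) = E + 125 = 125 + E)
(-7570 + h)*(-5890 + 6670) - H(170, 123) = (-7570 - 509)*(-5890 + 6670) - (125 + 123) = -8079*780 - 1*248 = -6301620 - 248 = -6301868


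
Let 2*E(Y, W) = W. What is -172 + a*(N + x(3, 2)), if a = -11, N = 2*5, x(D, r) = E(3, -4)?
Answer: -260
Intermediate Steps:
E(Y, W) = W/2
x(D, r) = -2 (x(D, r) = (1/2)*(-4) = -2)
N = 10
-172 + a*(N + x(3, 2)) = -172 - 11*(10 - 2) = -172 - 11*8 = -172 - 88 = -260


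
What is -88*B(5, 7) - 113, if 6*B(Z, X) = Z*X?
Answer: -1879/3 ≈ -626.33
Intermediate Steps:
B(Z, X) = X*Z/6 (B(Z, X) = (Z*X)/6 = (X*Z)/6 = X*Z/6)
-88*B(5, 7) - 113 = -44*7*5/3 - 113 = -88*35/6 - 113 = -1540/3 - 113 = -1879/3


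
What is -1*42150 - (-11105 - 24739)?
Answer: -6306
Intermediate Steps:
-1*42150 - (-11105 - 24739) = -42150 - 1*(-35844) = -42150 + 35844 = -6306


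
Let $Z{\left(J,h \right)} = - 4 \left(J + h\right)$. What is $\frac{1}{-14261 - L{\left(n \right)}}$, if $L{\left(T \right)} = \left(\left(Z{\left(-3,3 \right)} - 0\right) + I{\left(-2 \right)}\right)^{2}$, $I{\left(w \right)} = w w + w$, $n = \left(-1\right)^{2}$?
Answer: $- \frac{1}{14265} \approx -7.0102 \cdot 10^{-5}$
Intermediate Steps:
$Z{\left(J,h \right)} = - 4 J - 4 h$
$n = 1$
$I{\left(w \right)} = w + w^{2}$ ($I{\left(w \right)} = w^{2} + w = w + w^{2}$)
$L{\left(T \right)} = 4$ ($L{\left(T \right)} = \left(\left(\left(\left(-4\right) \left(-3\right) - 12\right) - 0\right) - 2 \left(1 - 2\right)\right)^{2} = \left(\left(\left(12 - 12\right) + 0\right) - -2\right)^{2} = \left(\left(0 + 0\right) + 2\right)^{2} = \left(0 + 2\right)^{2} = 2^{2} = 4$)
$\frac{1}{-14261 - L{\left(n \right)}} = \frac{1}{-14261 - 4} = \frac{1}{-14265} = - \frac{1}{14265}$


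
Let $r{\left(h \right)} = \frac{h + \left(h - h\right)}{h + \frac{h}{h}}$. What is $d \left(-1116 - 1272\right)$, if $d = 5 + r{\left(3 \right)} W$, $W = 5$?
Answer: $-20895$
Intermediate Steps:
$r{\left(h \right)} = \frac{h}{1 + h}$ ($r{\left(h \right)} = \frac{h + 0}{h + 1} = \frac{h}{1 + h}$)
$d = \frac{35}{4}$ ($d = 5 + \frac{3}{1 + 3} \cdot 5 = 5 + \frac{3}{4} \cdot 5 = 5 + \frac{15}{4} = \frac{35}{4} \approx 8.75$)
$d \left(-1116 - 1272\right) = \frac{35 \left(-1116 - 1272\right)}{4} = \frac{35}{4} \left(-2388\right) = -20895$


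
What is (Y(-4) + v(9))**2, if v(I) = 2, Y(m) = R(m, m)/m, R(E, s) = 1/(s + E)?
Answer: 4225/1024 ≈ 4.1260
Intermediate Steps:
R(E, s) = 1/(E + s)
Y(m) = 1/(2*m**2) (Y(m) = 1/((m + m)*m) = 1/(((2*m))*m) = (1/(2*m))/m = 1/(2*m**2))
(Y(-4) + v(9))**2 = ((1/2)/(-4)**2 + 2)**2 = ((1/2)*(1/16) + 2)**2 = (1/32 + 2)**2 = (65/32)**2 = 4225/1024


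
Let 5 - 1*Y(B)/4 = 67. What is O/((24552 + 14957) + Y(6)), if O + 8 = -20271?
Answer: -20279/39261 ≈ -0.51652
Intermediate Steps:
O = -20279 (O = -8 - 20271 = -20279)
Y(B) = -248 (Y(B) = 20 - 4*67 = 20 - 268 = -248)
O/((24552 + 14957) + Y(6)) = -20279/((24552 + 14957) - 248) = -20279/(39509 - 248) = -20279/39261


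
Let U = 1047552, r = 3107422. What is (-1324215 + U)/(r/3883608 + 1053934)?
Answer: -537225320052/2046534810647 ≈ -0.26251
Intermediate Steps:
(-1324215 + U)/(r/3883608 + 1053934) = (-1324215 + 1047552)/(3107422/3883608 + 1053934) = -276663/(3107422*(1/3883608) + 1053934) = -276663/(1553711/1941804 + 1053934) = -276663/2046534810647/1941804 = -276663*1941804/2046534810647 = -537225320052/2046534810647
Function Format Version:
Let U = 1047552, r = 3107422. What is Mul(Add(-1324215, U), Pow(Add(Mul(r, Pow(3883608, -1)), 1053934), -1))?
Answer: Rational(-537225320052, 2046534810647) ≈ -0.26251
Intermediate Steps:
Mul(Add(-1324215, U), Pow(Add(Mul(r, Pow(3883608, -1)), 1053934), -1)) = Mul(Add(-1324215, 1047552), Pow(Add(Mul(3107422, Pow(3883608, -1)), 1053934), -1)) = Mul(-276663, Pow(Add(Mul(3107422, Rational(1, 3883608)), 1053934), -1)) = Mul(-276663, Pow(Add(Rational(1553711, 1941804), 1053934), -1)) = Mul(-276663, Pow(Rational(2046534810647, 1941804), -1)) = Mul(-276663, Rational(1941804, 2046534810647)) = Rational(-537225320052, 2046534810647)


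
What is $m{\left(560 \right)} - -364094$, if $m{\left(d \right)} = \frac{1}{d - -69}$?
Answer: $\frac{229015127}{629} \approx 3.6409 \cdot 10^{5}$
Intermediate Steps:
$m{\left(d \right)} = \frac{1}{69 + d}$ ($m{\left(d \right)} = \frac{1}{d + 69} = \frac{1}{69 + d}$)
$m{\left(560 \right)} - -364094 = \frac{1}{69 + 560} - -364094 = \frac{1}{629} + 364094 = \frac{229015127}{629}$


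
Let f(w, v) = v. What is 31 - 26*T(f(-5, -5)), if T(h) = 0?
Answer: 31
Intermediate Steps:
31 - 26*T(f(-5, -5)) = 31 - 26*0 = 31 + 0 = 31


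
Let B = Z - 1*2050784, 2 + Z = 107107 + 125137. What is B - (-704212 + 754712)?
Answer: -1869042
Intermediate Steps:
Z = 232242 (Z = -2 + (107107 + 125137) = -2 + 232244 = 232242)
B = -1818542 (B = 232242 - 1*2050784 = 232242 - 2050784 = -1818542)
B - (-704212 + 754712) = -1818542 - (-704212 + 754712) = -1818542 - 1*50500 = -1818542 - 50500 = -1869042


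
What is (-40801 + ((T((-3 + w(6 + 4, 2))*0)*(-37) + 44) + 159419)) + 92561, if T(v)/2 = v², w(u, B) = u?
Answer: 211223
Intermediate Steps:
T(v) = 2*v²
(-40801 + ((T((-3 + w(6 + 4, 2))*0)*(-37) + 44) + 159419)) + 92561 = (-40801 + (((2*((-3 + (6 + 4))*0)²)*(-37) + 44) + 159419)) + 92561 = (-40801 + (((2*((-3 + 10)*0)²)*(-37) + 44) + 159419)) + 92561 = (-40801 + (((2*(7*0)²)*(-37) + 44) + 159419)) + 92561 = (-40801 + (((2*0²)*(-37) + 44) + 159419)) + 92561 = (-40801 + (((2*0)*(-37) + 44) + 159419)) + 92561 = (-40801 + ((0*(-37) + 44) + 159419)) + 92561 = (-40801 + ((0 + 44) + 159419)) + 92561 = (-40801 + (44 + 159419)) + 92561 = (-40801 + 159463) + 92561 = 118662 + 92561 = 211223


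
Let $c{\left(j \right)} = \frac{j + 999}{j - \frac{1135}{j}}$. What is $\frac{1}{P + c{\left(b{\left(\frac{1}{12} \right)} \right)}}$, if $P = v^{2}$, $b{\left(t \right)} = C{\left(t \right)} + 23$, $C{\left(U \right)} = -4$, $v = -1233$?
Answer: $\frac{387}{588342172} \approx 6.5778 \cdot 10^{-7}$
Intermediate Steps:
$b{\left(t \right)} = 19$ ($b{\left(t \right)} = -4 + 23 = 19$)
$P = 1520289$ ($P = \left(-1233\right)^{2} = 1520289$)
$c{\left(j \right)} = \frac{999 + j}{j - \frac{1135}{j}}$
$\frac{1}{P + c{\left(b{\left(\frac{1}{12} \right)} \right)}} = \frac{1}{1520289 + \frac{19 \left(999 + 19\right)}{-1135 + 19^{2}}} = \frac{1}{1520289 + 19 \frac{1}{-1135 + 361} \cdot 1018} = \frac{1}{1520289 + 19 \frac{1}{-774} \cdot 1018} = \frac{1}{1520289 + 19 \left(- \frac{1}{774}\right) 1018} = \frac{1}{1520289 - \frac{9671}{387}} = \frac{1}{\frac{588342172}{387}} = \frac{387}{588342172}$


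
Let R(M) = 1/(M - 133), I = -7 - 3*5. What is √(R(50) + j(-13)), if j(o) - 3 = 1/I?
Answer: 3*√1090122/1826 ≈ 1.7154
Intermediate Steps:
I = -22 (I = -7 - 15 = -22)
R(M) = 1/(-133 + M)
j(o) = 65/22 (j(o) = 3 + 1/(-22) = 3 - 1/22 = 65/22)
√(R(50) + j(-13)) = √(1/(-133 + 50) + 65/22) = √(1/(-83) + 65/22) = √(-1/83 + 65/22) = √(5373/1826) = 3*√1090122/1826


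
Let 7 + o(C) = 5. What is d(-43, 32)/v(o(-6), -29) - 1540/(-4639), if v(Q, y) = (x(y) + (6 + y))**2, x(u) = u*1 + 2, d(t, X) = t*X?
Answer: -633316/2899375 ≈ -0.21843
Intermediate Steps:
o(C) = -2 (o(C) = -7 + 5 = -2)
d(t, X) = X*t
x(u) = 2 + u (x(u) = u + 2 = 2 + u)
v(Q, y) = (8 + 2*y)**2 (v(Q, y) = ((2 + y) + (6 + y))**2 = (8 + 2*y)**2)
d(-43, 32)/v(o(-6), -29) - 1540/(-4639) = (32*(-43))/((4*(4 - 29)**2)) - 1540/(-4639) = -1376/(4*(-25)**2) - 1540*(-1/4639) = -1376/(4*625) + 1540/4639 = -1376/2500 + 1540/4639 = -1376*1/2500 + 1540/4639 = -344/625 + 1540/4639 = -633316/2899375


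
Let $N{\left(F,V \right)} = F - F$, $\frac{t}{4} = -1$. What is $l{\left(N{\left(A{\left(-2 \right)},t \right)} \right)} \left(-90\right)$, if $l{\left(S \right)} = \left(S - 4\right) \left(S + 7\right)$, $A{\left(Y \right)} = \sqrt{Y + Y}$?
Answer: $2520$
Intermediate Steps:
$A{\left(Y \right)} = \sqrt{2} \sqrt{Y}$ ($A{\left(Y \right)} = \sqrt{2 Y} = \sqrt{2} \sqrt{Y}$)
$t = -4$ ($t = 4 \left(-1\right) = -4$)
$N{\left(F,V \right)} = 0$
$l{\left(S \right)} = \left(-4 + S\right) \left(7 + S\right)$
$l{\left(N{\left(A{\left(-2 \right)},t \right)} \right)} \left(-90\right) = \left(-28 + 0^{2} + 3 \cdot 0\right) \left(-90\right) = \left(-28 + 0 + 0\right) \left(-90\right) = \left(-28\right) \left(-90\right) = 2520$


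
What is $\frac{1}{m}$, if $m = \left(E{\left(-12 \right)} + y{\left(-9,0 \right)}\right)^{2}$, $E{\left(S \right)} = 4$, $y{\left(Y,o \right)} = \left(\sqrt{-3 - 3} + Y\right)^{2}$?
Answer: $\frac{i}{2844 \sqrt{6} + 4297 i} \approx 6.414 \cdot 10^{-5} + 0.00010398 i$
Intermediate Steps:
$y{\left(Y,o \right)} = \left(Y + i \sqrt{6}\right)^{2}$ ($y{\left(Y,o \right)} = \left(\sqrt{-6} + Y\right)^{2} = \left(i \sqrt{6} + Y\right)^{2} = \left(Y + i \sqrt{6}\right)^{2}$)
$m = \left(4 + \left(-9 + i \sqrt{6}\right)^{2}\right)^{2} \approx 4297.0 - 6966.4 i$
$\frac{1}{m} = \frac{1}{4297 - 2844 i \sqrt{6}}$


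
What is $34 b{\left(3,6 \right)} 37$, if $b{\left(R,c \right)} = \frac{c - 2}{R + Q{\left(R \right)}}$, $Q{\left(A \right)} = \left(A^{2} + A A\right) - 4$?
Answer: $296$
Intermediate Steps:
$Q{\left(A \right)} = -4 + 2 A^{2}$ ($Q{\left(A \right)} = \left(A^{2} + A^{2}\right) - 4 = 2 A^{2} - 4 = -4 + 2 A^{2}$)
$b{\left(R,c \right)} = \frac{-2 + c}{-4 + R + 2 R^{2}}$ ($b{\left(R,c \right)} = \frac{c - 2}{R + \left(-4 + 2 R^{2}\right)} = \frac{-2 + c}{-4 + R + 2 R^{2}}$)
$34 b{\left(3,6 \right)} 37 = 34 \frac{-2 + 6}{-4 + 3 + 2 \cdot 3^{2}} \cdot 37 = 34 \frac{1}{-4 + 3 + 2 \cdot 9} \cdot 4 \cdot 37 = 34 \frac{1}{-4 + 3 + 18} \cdot 4 \cdot 37 = 34 \cdot \frac{1}{17} \cdot 4 \cdot 37 = 34 \cdot \frac{4}{17} \cdot 37 = 8 \cdot 37 = 296$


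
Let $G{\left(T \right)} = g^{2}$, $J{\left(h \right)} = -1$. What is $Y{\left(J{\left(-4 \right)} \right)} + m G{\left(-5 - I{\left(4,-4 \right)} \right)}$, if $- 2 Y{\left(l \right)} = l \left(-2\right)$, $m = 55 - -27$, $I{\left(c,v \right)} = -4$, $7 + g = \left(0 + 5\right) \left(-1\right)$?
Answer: $11807$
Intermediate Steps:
$g = -12$ ($g = -7 + \left(0 + 5\right) \left(-1\right) = -7 + 5 \left(-1\right) = -7 - 5 = -12$)
$m = 82$ ($m = 55 + 27 = 82$)
$Y{\left(l \right)} = l$ ($Y{\left(l \right)} = - \frac{l \left(-2\right)}{2} = - \frac{\left(-2\right) l}{2} = l$)
$G{\left(T \right)} = 144$ ($G{\left(T \right)} = \left(-12\right)^{2} = 144$)
$Y{\left(J{\left(-4 \right)} \right)} + m G{\left(-5 - I{\left(4,-4 \right)} \right)} = -1 + 82 \cdot 144 = -1 + 11808 = 11807$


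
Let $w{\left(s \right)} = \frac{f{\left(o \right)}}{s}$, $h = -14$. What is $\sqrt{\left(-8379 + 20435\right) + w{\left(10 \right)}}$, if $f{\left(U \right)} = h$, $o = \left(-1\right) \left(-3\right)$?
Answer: $\frac{3 \sqrt{33485}}{5} \approx 109.79$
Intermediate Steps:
$o = 3$
$f{\left(U \right)} = -14$
$w{\left(s \right)} = - \frac{14}{s}$
$\sqrt{\left(-8379 + 20435\right) + w{\left(10 \right)}} = \sqrt{\left(-8379 + 20435\right) - \frac{14}{10}} = \sqrt{12056 - \frac{7}{5}} = \sqrt{\frac{60273}{5}} = \frac{3 \sqrt{33485}}{5}$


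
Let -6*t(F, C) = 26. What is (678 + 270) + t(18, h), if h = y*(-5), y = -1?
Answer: 2831/3 ≈ 943.67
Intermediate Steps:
h = 5 (h = -1*(-5) = 5)
t(F, C) = -13/3 (t(F, C) = -1/6*26 = -13/3)
(678 + 270) + t(18, h) = (678 + 270) - 13/3 = 948 - 13/3 = 2831/3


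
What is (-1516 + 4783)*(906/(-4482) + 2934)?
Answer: 795531561/83 ≈ 9.5847e+6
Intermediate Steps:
(-1516 + 4783)*(906/(-4482) + 2934) = 3267*(906*(-1/4482) + 2934) = 3267*(-151/747 + 2934) = 3267*(2191547/747) = 795531561/83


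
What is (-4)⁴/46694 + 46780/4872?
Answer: 273199069/28436646 ≈ 9.6073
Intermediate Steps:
(-4)⁴/46694 + 46780/4872 = 256*(1/46694) + 46780*(1/4872) = 128/23347 + 11695/1218 = 273199069/28436646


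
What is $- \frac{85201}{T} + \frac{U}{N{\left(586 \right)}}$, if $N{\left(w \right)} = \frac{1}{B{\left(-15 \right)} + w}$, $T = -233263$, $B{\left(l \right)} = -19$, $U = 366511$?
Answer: $\frac{48474789293032}{233263} \approx 2.0781 \cdot 10^{8}$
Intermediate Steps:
$N{\left(w \right)} = \frac{1}{-19 + w}$
$- \frac{85201}{T} + \frac{U}{N{\left(586 \right)}} = - \frac{85201}{-233263} + \frac{366511}{\frac{1}{-19 + 586}} = \left(-85201\right) \left(- \frac{1}{233263}\right) + \frac{366511}{\frac{1}{567}} = \frac{85201}{233263} + 366511 \frac{1}{\frac{1}{567}} = \frac{85201}{233263} + 366511 \cdot 567 = \frac{85201}{233263} + 207811737 = \frac{48474789293032}{233263}$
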